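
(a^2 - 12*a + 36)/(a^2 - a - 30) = (a - 6)/(a + 5)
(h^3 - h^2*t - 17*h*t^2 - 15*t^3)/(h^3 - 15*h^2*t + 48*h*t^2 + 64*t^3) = (h^2 - 2*h*t - 15*t^2)/(h^2 - 16*h*t + 64*t^2)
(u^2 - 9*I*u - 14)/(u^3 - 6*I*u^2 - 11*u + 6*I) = (u - 7*I)/(u^2 - 4*I*u - 3)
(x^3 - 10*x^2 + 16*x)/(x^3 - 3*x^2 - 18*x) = (-x^2 + 10*x - 16)/(-x^2 + 3*x + 18)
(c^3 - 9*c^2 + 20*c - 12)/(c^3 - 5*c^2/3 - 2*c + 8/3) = 3*(c - 6)/(3*c + 4)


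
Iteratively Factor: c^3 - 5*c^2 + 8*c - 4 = (c - 1)*(c^2 - 4*c + 4) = (c - 2)*(c - 1)*(c - 2)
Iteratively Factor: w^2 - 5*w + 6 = (w - 2)*(w - 3)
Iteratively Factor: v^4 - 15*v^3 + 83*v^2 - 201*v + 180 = (v - 5)*(v^3 - 10*v^2 + 33*v - 36) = (v - 5)*(v - 4)*(v^2 - 6*v + 9) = (v - 5)*(v - 4)*(v - 3)*(v - 3)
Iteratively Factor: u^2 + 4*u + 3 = (u + 1)*(u + 3)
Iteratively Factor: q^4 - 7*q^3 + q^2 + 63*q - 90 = (q + 3)*(q^3 - 10*q^2 + 31*q - 30) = (q - 2)*(q + 3)*(q^2 - 8*q + 15) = (q - 3)*(q - 2)*(q + 3)*(q - 5)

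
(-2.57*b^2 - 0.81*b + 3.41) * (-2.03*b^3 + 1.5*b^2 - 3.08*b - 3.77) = 5.2171*b^5 - 2.2107*b^4 - 0.2217*b^3 + 17.2987*b^2 - 7.4491*b - 12.8557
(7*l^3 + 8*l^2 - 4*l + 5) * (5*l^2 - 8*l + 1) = 35*l^5 - 16*l^4 - 77*l^3 + 65*l^2 - 44*l + 5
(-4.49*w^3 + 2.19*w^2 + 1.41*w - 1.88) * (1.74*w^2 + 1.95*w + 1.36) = -7.8126*w^5 - 4.9449*w^4 + 0.617499999999999*w^3 + 2.4567*w^2 - 1.7484*w - 2.5568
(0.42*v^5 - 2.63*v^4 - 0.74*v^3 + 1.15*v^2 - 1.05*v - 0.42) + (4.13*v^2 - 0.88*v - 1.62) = 0.42*v^5 - 2.63*v^4 - 0.74*v^3 + 5.28*v^2 - 1.93*v - 2.04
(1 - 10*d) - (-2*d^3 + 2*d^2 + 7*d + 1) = 2*d^3 - 2*d^2 - 17*d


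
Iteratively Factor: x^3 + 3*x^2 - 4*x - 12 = (x + 3)*(x^2 - 4) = (x + 2)*(x + 3)*(x - 2)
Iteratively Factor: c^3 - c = (c - 1)*(c^2 + c) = (c - 1)*(c + 1)*(c)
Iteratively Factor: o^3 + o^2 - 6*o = (o - 2)*(o^2 + 3*o) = (o - 2)*(o + 3)*(o)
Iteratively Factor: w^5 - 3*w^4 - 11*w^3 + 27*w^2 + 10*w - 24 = (w + 3)*(w^4 - 6*w^3 + 7*w^2 + 6*w - 8) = (w - 2)*(w + 3)*(w^3 - 4*w^2 - w + 4) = (w - 4)*(w - 2)*(w + 3)*(w^2 - 1) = (w - 4)*(w - 2)*(w - 1)*(w + 3)*(w + 1)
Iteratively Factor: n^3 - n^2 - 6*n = (n - 3)*(n^2 + 2*n) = n*(n - 3)*(n + 2)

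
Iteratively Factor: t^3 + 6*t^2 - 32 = (t - 2)*(t^2 + 8*t + 16) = (t - 2)*(t + 4)*(t + 4)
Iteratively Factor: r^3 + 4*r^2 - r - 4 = (r - 1)*(r^2 + 5*r + 4) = (r - 1)*(r + 1)*(r + 4)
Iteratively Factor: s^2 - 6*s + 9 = (s - 3)*(s - 3)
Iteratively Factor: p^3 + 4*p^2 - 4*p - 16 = (p + 4)*(p^2 - 4) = (p + 2)*(p + 4)*(p - 2)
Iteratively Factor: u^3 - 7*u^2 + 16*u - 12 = (u - 3)*(u^2 - 4*u + 4) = (u - 3)*(u - 2)*(u - 2)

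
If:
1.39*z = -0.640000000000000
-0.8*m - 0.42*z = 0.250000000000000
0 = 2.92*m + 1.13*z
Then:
No Solution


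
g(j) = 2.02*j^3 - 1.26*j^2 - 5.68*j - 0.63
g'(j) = 6.06*j^2 - 2.52*j - 5.68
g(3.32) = 40.54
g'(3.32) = 52.75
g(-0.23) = 0.59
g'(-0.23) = -4.78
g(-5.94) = -434.71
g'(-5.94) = 223.11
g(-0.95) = 1.90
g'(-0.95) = 2.18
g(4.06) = 90.73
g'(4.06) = 83.98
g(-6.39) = -542.84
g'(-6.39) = 257.87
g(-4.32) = -162.46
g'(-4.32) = 118.30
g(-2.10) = -12.97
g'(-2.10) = 26.34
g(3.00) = 25.53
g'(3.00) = 41.30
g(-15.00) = -7016.43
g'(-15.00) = 1395.62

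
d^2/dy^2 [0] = 0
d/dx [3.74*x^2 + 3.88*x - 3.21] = 7.48*x + 3.88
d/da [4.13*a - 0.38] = 4.13000000000000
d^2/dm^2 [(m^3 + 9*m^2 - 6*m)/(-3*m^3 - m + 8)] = 2*(-81*m^6 + 171*m^5 - 63*m^4 - 1531*m^3 + 888*m^2 - 192*m - 528)/(27*m^9 + 27*m^7 - 216*m^6 + 9*m^5 - 144*m^4 + 577*m^3 - 24*m^2 + 192*m - 512)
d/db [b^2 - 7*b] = 2*b - 7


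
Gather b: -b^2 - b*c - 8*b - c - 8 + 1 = -b^2 + b*(-c - 8) - c - 7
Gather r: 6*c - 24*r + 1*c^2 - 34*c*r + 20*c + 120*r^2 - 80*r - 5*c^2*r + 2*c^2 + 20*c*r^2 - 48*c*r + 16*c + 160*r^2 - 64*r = 3*c^2 + 42*c + r^2*(20*c + 280) + r*(-5*c^2 - 82*c - 168)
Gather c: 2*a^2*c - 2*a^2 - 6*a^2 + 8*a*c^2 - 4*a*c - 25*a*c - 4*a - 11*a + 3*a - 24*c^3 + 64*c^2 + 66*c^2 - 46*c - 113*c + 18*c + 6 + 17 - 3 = -8*a^2 - 12*a - 24*c^3 + c^2*(8*a + 130) + c*(2*a^2 - 29*a - 141) + 20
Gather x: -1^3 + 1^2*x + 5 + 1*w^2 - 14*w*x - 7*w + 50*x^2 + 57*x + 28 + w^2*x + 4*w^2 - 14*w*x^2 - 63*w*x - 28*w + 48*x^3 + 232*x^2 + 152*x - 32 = 5*w^2 - 35*w + 48*x^3 + x^2*(282 - 14*w) + x*(w^2 - 77*w + 210)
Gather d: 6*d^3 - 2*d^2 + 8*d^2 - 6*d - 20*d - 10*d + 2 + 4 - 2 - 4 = 6*d^3 + 6*d^2 - 36*d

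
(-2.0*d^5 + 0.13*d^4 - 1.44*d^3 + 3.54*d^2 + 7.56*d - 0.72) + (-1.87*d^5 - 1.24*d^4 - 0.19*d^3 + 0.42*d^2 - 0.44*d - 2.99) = -3.87*d^5 - 1.11*d^4 - 1.63*d^3 + 3.96*d^2 + 7.12*d - 3.71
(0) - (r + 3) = -r - 3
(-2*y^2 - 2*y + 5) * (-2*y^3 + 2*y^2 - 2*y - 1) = 4*y^5 - 10*y^3 + 16*y^2 - 8*y - 5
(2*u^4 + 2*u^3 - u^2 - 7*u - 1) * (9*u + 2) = 18*u^5 + 22*u^4 - 5*u^3 - 65*u^2 - 23*u - 2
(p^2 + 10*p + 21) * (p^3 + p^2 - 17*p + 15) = p^5 + 11*p^4 + 14*p^3 - 134*p^2 - 207*p + 315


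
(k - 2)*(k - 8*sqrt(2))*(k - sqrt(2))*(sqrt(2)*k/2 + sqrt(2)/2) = sqrt(2)*k^4/2 - 9*k^3 - sqrt(2)*k^3/2 + 9*k^2 + 7*sqrt(2)*k^2 - 8*sqrt(2)*k + 18*k - 16*sqrt(2)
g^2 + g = g*(g + 1)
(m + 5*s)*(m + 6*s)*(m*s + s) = m^3*s + 11*m^2*s^2 + m^2*s + 30*m*s^3 + 11*m*s^2 + 30*s^3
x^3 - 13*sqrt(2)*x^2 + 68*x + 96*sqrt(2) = (x - 8*sqrt(2))*(x - 6*sqrt(2))*(x + sqrt(2))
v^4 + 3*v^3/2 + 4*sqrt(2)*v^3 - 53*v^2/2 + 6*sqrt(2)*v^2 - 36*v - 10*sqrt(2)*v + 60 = (v - 1)*(v + 5/2)*(v - 2*sqrt(2))*(v + 6*sqrt(2))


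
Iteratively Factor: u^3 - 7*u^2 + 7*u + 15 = (u + 1)*(u^2 - 8*u + 15) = (u - 5)*(u + 1)*(u - 3)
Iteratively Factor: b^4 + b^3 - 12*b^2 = (b)*(b^3 + b^2 - 12*b) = b*(b - 3)*(b^2 + 4*b) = b^2*(b - 3)*(b + 4)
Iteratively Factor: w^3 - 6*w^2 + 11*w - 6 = (w - 1)*(w^2 - 5*w + 6) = (w - 2)*(w - 1)*(w - 3)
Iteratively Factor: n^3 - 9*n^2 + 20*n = (n)*(n^2 - 9*n + 20) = n*(n - 4)*(n - 5)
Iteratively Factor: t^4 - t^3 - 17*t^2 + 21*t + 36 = (t + 4)*(t^3 - 5*t^2 + 3*t + 9) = (t - 3)*(t + 4)*(t^2 - 2*t - 3) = (t - 3)^2*(t + 4)*(t + 1)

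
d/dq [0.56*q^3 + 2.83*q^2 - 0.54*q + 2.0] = 1.68*q^2 + 5.66*q - 0.54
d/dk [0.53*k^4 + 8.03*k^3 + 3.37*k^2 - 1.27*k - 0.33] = 2.12*k^3 + 24.09*k^2 + 6.74*k - 1.27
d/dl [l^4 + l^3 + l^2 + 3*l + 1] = 4*l^3 + 3*l^2 + 2*l + 3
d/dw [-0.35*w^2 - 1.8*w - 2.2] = -0.7*w - 1.8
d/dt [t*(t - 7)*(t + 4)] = 3*t^2 - 6*t - 28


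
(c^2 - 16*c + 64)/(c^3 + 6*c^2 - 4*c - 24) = (c^2 - 16*c + 64)/(c^3 + 6*c^2 - 4*c - 24)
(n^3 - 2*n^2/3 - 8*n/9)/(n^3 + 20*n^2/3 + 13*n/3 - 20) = n*(3*n + 2)/(3*(n^2 + 8*n + 15))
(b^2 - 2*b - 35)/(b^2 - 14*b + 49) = (b + 5)/(b - 7)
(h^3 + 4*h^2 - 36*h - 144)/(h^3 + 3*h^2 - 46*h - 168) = (h - 6)/(h - 7)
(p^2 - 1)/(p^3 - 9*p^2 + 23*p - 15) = (p + 1)/(p^2 - 8*p + 15)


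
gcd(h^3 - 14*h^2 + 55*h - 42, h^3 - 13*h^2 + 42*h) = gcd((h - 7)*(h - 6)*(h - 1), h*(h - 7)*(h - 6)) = h^2 - 13*h + 42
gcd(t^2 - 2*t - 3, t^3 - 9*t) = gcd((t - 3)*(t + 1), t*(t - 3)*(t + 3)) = t - 3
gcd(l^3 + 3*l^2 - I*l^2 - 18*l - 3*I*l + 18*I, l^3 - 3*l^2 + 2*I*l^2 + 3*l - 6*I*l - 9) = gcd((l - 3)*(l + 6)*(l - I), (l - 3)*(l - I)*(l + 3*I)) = l^2 + l*(-3 - I) + 3*I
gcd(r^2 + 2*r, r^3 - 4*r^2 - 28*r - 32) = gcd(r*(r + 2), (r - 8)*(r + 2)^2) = r + 2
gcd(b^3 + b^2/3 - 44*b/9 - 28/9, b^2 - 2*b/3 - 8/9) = b + 2/3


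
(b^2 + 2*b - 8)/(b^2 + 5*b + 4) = (b - 2)/(b + 1)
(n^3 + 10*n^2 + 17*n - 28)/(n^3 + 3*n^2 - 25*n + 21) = (n + 4)/(n - 3)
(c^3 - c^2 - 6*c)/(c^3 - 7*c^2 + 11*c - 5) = c*(c^2 - c - 6)/(c^3 - 7*c^2 + 11*c - 5)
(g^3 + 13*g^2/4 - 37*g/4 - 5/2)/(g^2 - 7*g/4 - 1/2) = g + 5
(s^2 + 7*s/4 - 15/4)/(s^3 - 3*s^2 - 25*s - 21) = (s - 5/4)/(s^2 - 6*s - 7)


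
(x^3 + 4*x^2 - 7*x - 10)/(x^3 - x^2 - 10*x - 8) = (x^2 + 3*x - 10)/(x^2 - 2*x - 8)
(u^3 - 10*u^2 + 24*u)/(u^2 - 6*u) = u - 4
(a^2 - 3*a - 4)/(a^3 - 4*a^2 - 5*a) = (a - 4)/(a*(a - 5))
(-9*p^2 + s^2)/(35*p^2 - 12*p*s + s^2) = (-9*p^2 + s^2)/(35*p^2 - 12*p*s + s^2)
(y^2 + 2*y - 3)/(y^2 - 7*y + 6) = (y + 3)/(y - 6)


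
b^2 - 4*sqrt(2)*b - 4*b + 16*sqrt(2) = (b - 4)*(b - 4*sqrt(2))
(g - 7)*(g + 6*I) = g^2 - 7*g + 6*I*g - 42*I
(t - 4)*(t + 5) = t^2 + t - 20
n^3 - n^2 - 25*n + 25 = (n - 5)*(n - 1)*(n + 5)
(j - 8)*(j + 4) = j^2 - 4*j - 32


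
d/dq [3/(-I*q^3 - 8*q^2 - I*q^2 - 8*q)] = 3*(3*I*q^2 + 16*q + 2*I*q + 8)/(q^2*(I*q^2 + 8*q + I*q + 8)^2)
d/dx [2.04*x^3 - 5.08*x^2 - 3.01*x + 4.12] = 6.12*x^2 - 10.16*x - 3.01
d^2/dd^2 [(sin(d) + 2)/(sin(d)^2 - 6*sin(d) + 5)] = (-sin(d)^4 - 15*sin(d)^3 + 53*sin(d)^2 + 3*sin(d) - 184)/((sin(d) - 5)^3*(sin(d) - 1)^2)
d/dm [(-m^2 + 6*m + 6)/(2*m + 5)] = 2*(-m^2 - 5*m + 9)/(4*m^2 + 20*m + 25)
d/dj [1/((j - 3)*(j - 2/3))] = 3*(11 - 6*j)/(9*j^4 - 66*j^3 + 157*j^2 - 132*j + 36)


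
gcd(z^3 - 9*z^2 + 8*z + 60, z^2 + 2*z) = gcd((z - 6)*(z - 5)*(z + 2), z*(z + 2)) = z + 2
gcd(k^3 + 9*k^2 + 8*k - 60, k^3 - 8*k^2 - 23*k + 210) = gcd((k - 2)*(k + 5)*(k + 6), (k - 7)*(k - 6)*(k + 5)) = k + 5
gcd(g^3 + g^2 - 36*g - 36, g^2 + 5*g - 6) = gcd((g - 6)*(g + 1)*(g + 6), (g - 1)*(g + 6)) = g + 6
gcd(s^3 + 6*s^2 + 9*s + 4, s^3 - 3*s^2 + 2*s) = 1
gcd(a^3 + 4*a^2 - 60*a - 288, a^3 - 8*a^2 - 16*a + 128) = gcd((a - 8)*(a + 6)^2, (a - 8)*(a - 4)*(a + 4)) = a - 8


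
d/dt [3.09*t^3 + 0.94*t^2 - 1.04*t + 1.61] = 9.27*t^2 + 1.88*t - 1.04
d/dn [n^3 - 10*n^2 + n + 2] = 3*n^2 - 20*n + 1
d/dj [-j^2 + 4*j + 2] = 4 - 2*j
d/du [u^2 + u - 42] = 2*u + 1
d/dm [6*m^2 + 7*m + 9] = 12*m + 7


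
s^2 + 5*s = s*(s + 5)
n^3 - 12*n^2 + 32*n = n*(n - 8)*(n - 4)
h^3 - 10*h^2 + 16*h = h*(h - 8)*(h - 2)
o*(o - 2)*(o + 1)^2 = o^4 - 3*o^2 - 2*o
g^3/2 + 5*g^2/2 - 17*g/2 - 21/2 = (g/2 + 1/2)*(g - 3)*(g + 7)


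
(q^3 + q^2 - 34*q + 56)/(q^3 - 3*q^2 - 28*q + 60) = (q^2 + 3*q - 28)/(q^2 - q - 30)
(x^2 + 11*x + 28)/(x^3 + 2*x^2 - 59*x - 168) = (x + 4)/(x^2 - 5*x - 24)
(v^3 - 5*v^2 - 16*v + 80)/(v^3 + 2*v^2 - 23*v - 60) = (v - 4)/(v + 3)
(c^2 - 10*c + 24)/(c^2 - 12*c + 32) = (c - 6)/(c - 8)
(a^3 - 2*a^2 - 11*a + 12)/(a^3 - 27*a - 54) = (a^2 - 5*a + 4)/(a^2 - 3*a - 18)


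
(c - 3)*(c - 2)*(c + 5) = c^3 - 19*c + 30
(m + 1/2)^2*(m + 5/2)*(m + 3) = m^4 + 13*m^3/2 + 53*m^2/4 + 71*m/8 + 15/8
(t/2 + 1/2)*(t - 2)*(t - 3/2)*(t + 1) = t^4/2 - 3*t^3/4 - 3*t^2/2 + 5*t/4 + 3/2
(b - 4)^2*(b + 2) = b^3 - 6*b^2 + 32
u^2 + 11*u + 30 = (u + 5)*(u + 6)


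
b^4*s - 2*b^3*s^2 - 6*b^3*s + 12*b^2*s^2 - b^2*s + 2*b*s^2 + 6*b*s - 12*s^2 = (b - 6)*(b - 1)*(b - 2*s)*(b*s + s)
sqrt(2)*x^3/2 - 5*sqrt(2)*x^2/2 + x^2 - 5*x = x*(x - 5)*(sqrt(2)*x/2 + 1)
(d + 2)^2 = d^2 + 4*d + 4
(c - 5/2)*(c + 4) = c^2 + 3*c/2 - 10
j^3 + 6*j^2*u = j^2*(j + 6*u)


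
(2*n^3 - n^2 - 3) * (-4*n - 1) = -8*n^4 + 2*n^3 + n^2 + 12*n + 3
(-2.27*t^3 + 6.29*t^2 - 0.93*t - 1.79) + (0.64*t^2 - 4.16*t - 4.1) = -2.27*t^3 + 6.93*t^2 - 5.09*t - 5.89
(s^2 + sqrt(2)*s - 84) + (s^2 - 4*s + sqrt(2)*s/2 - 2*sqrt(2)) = 2*s^2 - 4*s + 3*sqrt(2)*s/2 - 84 - 2*sqrt(2)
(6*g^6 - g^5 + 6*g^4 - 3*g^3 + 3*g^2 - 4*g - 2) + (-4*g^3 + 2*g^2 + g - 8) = 6*g^6 - g^5 + 6*g^4 - 7*g^3 + 5*g^2 - 3*g - 10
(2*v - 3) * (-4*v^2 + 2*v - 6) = -8*v^3 + 16*v^2 - 18*v + 18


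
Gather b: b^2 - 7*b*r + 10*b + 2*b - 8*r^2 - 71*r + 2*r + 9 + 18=b^2 + b*(12 - 7*r) - 8*r^2 - 69*r + 27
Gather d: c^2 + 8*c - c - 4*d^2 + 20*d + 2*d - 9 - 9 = c^2 + 7*c - 4*d^2 + 22*d - 18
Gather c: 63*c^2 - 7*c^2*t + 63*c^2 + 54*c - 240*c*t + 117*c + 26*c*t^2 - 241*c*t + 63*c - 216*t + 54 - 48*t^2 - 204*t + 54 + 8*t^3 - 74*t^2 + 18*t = c^2*(126 - 7*t) + c*(26*t^2 - 481*t + 234) + 8*t^3 - 122*t^2 - 402*t + 108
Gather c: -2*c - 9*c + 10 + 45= 55 - 11*c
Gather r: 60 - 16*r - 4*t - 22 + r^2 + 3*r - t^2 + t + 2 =r^2 - 13*r - t^2 - 3*t + 40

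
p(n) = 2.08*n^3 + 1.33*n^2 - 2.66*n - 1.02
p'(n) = 6.24*n^2 + 2.66*n - 2.66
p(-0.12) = -0.69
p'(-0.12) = -2.89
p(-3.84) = -88.97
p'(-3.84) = 79.14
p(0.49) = -1.76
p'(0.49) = 0.14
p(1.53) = 5.47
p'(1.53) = 16.02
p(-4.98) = -211.68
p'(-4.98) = 138.85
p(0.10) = -1.27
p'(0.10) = -2.33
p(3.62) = 105.45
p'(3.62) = 88.74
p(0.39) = -1.73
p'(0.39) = -0.67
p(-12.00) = -3371.82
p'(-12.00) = 863.98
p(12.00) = 3752.82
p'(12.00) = 927.82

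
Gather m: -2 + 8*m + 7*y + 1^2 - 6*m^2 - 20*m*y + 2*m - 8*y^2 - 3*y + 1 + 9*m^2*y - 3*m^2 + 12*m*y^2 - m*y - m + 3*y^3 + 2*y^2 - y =m^2*(9*y - 9) + m*(12*y^2 - 21*y + 9) + 3*y^3 - 6*y^2 + 3*y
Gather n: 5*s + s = 6*s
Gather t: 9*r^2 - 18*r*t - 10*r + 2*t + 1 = 9*r^2 - 10*r + t*(2 - 18*r) + 1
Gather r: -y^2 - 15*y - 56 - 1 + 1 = -y^2 - 15*y - 56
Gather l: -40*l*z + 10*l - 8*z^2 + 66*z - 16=l*(10 - 40*z) - 8*z^2 + 66*z - 16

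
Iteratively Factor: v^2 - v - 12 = (v + 3)*(v - 4)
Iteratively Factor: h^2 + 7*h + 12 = (h + 4)*(h + 3)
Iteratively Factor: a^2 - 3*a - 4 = (a - 4)*(a + 1)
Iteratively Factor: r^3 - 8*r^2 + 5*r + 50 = (r - 5)*(r^2 - 3*r - 10) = (r - 5)^2*(r + 2)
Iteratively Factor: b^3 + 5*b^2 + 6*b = (b)*(b^2 + 5*b + 6) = b*(b + 3)*(b + 2)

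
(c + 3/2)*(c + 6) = c^2 + 15*c/2 + 9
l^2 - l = l*(l - 1)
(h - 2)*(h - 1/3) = h^2 - 7*h/3 + 2/3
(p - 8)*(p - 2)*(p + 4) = p^3 - 6*p^2 - 24*p + 64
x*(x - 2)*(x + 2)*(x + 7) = x^4 + 7*x^3 - 4*x^2 - 28*x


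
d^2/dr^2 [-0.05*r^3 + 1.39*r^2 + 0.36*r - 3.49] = 2.78 - 0.3*r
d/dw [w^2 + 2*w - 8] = 2*w + 2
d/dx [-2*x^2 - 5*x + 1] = -4*x - 5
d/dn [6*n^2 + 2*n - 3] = 12*n + 2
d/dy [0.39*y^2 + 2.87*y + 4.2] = 0.78*y + 2.87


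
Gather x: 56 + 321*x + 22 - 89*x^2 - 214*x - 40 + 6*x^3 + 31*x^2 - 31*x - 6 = 6*x^3 - 58*x^2 + 76*x + 32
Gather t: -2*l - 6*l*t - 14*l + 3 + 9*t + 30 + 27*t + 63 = -16*l + t*(36 - 6*l) + 96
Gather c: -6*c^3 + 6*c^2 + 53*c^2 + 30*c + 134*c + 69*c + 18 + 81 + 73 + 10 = -6*c^3 + 59*c^2 + 233*c + 182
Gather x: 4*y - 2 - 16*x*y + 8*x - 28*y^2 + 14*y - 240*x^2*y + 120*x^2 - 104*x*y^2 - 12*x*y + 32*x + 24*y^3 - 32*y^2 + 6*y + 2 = x^2*(120 - 240*y) + x*(-104*y^2 - 28*y + 40) + 24*y^3 - 60*y^2 + 24*y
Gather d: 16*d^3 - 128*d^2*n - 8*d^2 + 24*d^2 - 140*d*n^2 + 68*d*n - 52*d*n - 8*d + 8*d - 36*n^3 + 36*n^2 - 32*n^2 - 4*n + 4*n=16*d^3 + d^2*(16 - 128*n) + d*(-140*n^2 + 16*n) - 36*n^3 + 4*n^2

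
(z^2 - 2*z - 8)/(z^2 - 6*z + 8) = (z + 2)/(z - 2)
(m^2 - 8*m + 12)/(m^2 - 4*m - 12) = (m - 2)/(m + 2)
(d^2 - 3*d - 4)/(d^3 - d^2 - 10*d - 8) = 1/(d + 2)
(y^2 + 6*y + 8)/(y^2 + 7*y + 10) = (y + 4)/(y + 5)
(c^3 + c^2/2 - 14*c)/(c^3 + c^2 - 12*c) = (c - 7/2)/(c - 3)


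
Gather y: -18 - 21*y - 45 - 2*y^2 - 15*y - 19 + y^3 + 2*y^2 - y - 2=y^3 - 37*y - 84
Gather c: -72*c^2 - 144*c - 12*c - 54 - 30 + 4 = -72*c^2 - 156*c - 80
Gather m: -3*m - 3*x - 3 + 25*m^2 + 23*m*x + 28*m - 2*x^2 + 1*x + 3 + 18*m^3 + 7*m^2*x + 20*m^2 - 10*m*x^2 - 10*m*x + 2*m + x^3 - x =18*m^3 + m^2*(7*x + 45) + m*(-10*x^2 + 13*x + 27) + x^3 - 2*x^2 - 3*x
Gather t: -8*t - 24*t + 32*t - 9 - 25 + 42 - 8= 0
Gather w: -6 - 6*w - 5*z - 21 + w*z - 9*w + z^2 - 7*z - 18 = w*(z - 15) + z^2 - 12*z - 45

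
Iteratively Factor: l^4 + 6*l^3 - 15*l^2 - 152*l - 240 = (l - 5)*(l^3 + 11*l^2 + 40*l + 48) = (l - 5)*(l + 3)*(l^2 + 8*l + 16) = (l - 5)*(l + 3)*(l + 4)*(l + 4)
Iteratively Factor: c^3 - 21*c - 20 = (c - 5)*(c^2 + 5*c + 4) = (c - 5)*(c + 4)*(c + 1)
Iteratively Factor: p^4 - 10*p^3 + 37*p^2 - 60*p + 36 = (p - 2)*(p^3 - 8*p^2 + 21*p - 18) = (p - 2)^2*(p^2 - 6*p + 9) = (p - 3)*(p - 2)^2*(p - 3)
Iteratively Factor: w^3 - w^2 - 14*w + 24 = (w - 2)*(w^2 + w - 12) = (w - 2)*(w + 4)*(w - 3)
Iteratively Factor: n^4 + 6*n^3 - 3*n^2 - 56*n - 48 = (n - 3)*(n^3 + 9*n^2 + 24*n + 16) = (n - 3)*(n + 4)*(n^2 + 5*n + 4) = (n - 3)*(n + 1)*(n + 4)*(n + 4)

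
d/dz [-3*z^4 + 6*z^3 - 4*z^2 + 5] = 2*z*(-6*z^2 + 9*z - 4)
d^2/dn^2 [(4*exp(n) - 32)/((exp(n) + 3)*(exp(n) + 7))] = 4*(exp(4*n) - 42*exp(3*n) - 366*exp(2*n) - 338*exp(n) + 2121)*exp(n)/(exp(6*n) + 30*exp(5*n) + 363*exp(4*n) + 2260*exp(3*n) + 7623*exp(2*n) + 13230*exp(n) + 9261)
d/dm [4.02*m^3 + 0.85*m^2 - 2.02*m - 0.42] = 12.06*m^2 + 1.7*m - 2.02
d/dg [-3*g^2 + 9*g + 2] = 9 - 6*g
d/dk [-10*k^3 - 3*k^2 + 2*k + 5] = -30*k^2 - 6*k + 2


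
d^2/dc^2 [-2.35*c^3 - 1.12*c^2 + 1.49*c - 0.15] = -14.1*c - 2.24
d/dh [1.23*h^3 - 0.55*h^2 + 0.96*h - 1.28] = 3.69*h^2 - 1.1*h + 0.96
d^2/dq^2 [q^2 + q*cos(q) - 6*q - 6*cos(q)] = -q*cos(q) - 2*sin(q) + 6*cos(q) + 2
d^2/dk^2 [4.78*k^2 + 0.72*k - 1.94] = 9.56000000000000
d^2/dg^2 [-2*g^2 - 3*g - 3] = -4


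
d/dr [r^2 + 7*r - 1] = 2*r + 7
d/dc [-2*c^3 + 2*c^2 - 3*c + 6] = -6*c^2 + 4*c - 3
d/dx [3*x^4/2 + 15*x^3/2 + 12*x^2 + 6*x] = 6*x^3 + 45*x^2/2 + 24*x + 6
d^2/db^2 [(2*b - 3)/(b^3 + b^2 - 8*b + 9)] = 2*((2*b - 3)*(3*b^2 + 2*b - 8)^2 + (-6*b^2 - 4*b - (2*b - 3)*(3*b + 1) + 16)*(b^3 + b^2 - 8*b + 9))/(b^3 + b^2 - 8*b + 9)^3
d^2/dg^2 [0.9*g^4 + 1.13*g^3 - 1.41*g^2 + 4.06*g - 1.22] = 10.8*g^2 + 6.78*g - 2.82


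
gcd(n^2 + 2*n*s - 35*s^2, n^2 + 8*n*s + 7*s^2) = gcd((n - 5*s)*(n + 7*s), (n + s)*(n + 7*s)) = n + 7*s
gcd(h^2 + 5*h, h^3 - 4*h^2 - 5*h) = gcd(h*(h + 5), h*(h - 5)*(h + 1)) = h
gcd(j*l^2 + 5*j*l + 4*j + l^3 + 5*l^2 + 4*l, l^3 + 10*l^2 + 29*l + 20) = l^2 + 5*l + 4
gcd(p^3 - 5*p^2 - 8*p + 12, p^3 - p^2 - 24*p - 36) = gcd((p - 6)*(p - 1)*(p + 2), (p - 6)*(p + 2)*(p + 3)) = p^2 - 4*p - 12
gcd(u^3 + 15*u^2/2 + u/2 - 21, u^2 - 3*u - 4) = 1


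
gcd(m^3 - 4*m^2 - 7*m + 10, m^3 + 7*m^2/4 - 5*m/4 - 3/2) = m^2 + m - 2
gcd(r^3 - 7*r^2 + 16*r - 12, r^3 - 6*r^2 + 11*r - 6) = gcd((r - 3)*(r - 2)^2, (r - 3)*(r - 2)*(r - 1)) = r^2 - 5*r + 6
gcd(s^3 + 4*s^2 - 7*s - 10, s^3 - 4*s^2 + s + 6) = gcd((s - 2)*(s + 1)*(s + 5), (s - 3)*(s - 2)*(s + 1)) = s^2 - s - 2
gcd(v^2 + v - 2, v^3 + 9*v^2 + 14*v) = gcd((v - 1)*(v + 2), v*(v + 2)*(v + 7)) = v + 2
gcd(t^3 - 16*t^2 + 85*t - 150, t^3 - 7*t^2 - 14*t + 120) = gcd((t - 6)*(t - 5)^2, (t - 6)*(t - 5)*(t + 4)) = t^2 - 11*t + 30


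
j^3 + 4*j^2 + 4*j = j*(j + 2)^2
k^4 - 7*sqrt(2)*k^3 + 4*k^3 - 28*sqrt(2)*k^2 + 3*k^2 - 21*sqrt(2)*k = k*(k + 1)*(k + 3)*(k - 7*sqrt(2))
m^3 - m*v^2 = m*(m - v)*(m + v)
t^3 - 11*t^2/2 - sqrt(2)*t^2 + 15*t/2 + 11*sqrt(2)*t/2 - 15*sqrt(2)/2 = (t - 3)*(t - 5/2)*(t - sqrt(2))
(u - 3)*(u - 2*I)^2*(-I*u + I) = -I*u^4 - 4*u^3 + 4*I*u^3 + 16*u^2 + I*u^2 - 12*u - 16*I*u + 12*I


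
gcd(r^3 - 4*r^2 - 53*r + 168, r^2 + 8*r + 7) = r + 7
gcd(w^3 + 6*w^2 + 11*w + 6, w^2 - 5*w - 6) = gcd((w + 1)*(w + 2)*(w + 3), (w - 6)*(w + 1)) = w + 1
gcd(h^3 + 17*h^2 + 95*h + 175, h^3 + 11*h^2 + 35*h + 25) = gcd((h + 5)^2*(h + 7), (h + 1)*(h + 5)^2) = h^2 + 10*h + 25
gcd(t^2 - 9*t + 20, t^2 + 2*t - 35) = t - 5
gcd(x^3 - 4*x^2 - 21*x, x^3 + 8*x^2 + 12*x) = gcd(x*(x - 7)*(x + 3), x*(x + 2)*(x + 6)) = x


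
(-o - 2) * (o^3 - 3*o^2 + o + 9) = -o^4 + o^3 + 5*o^2 - 11*o - 18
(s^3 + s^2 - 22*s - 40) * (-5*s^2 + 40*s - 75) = -5*s^5 + 35*s^4 + 75*s^3 - 755*s^2 + 50*s + 3000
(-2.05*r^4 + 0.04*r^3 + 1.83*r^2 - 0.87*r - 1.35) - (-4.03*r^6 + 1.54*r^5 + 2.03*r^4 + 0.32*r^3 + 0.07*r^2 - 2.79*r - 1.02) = 4.03*r^6 - 1.54*r^5 - 4.08*r^4 - 0.28*r^3 + 1.76*r^2 + 1.92*r - 0.33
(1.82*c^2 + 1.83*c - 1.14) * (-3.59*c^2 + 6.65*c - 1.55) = -6.5338*c^4 + 5.5333*c^3 + 13.4411*c^2 - 10.4175*c + 1.767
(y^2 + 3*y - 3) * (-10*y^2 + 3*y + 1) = -10*y^4 - 27*y^3 + 40*y^2 - 6*y - 3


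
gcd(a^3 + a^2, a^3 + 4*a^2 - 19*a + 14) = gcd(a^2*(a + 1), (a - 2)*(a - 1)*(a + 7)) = 1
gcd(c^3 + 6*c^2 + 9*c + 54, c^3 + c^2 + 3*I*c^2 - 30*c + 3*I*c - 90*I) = c^2 + c*(6 + 3*I) + 18*I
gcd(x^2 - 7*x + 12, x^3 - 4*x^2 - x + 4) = x - 4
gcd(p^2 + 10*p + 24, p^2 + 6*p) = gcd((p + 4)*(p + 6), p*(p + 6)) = p + 6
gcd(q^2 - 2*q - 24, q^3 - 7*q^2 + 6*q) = q - 6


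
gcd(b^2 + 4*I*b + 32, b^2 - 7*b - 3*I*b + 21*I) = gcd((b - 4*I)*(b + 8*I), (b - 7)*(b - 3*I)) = 1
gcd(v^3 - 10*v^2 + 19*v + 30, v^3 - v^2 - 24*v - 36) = v - 6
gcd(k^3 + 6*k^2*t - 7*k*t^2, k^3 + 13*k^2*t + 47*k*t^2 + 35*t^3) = k + 7*t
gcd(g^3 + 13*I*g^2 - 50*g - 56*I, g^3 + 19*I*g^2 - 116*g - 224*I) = g^2 + 11*I*g - 28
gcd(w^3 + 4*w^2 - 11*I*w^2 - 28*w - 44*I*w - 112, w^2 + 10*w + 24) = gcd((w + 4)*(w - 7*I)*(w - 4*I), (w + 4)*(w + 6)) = w + 4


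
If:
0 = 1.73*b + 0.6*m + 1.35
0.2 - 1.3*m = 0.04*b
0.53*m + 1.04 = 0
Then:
No Solution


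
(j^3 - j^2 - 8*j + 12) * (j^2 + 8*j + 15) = j^5 + 7*j^4 - j^3 - 67*j^2 - 24*j + 180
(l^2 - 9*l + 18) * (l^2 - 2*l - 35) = l^4 - 11*l^3 + l^2 + 279*l - 630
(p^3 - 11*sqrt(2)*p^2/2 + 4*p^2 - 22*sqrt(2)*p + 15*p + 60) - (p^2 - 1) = p^3 - 11*sqrt(2)*p^2/2 + 3*p^2 - 22*sqrt(2)*p + 15*p + 61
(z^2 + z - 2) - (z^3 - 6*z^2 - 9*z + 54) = -z^3 + 7*z^2 + 10*z - 56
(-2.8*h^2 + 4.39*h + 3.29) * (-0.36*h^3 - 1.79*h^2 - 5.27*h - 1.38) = 1.008*h^5 + 3.4316*h^4 + 5.7135*h^3 - 25.1604*h^2 - 23.3965*h - 4.5402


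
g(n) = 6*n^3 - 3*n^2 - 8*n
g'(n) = 18*n^2 - 6*n - 8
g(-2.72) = -121.18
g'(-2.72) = 141.49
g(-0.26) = 1.77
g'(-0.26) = -5.22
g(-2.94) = -154.88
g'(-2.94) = 165.22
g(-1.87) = -34.77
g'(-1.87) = 66.16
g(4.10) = 330.30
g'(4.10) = 269.98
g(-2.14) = -55.42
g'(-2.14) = 87.27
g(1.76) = 9.34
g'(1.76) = 37.20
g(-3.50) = -266.00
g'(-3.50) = 233.50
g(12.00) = 9840.00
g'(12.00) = 2512.00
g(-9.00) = -4545.00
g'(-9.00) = 1504.00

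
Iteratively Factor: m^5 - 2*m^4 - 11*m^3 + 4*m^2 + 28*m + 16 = (m - 4)*(m^4 + 2*m^3 - 3*m^2 - 8*m - 4) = (m - 4)*(m - 2)*(m^3 + 4*m^2 + 5*m + 2) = (m - 4)*(m - 2)*(m + 1)*(m^2 + 3*m + 2) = (m - 4)*(m - 2)*(m + 1)*(m + 2)*(m + 1)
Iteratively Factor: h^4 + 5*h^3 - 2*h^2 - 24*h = (h)*(h^3 + 5*h^2 - 2*h - 24) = h*(h + 4)*(h^2 + h - 6) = h*(h - 2)*(h + 4)*(h + 3)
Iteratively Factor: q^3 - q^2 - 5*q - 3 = (q + 1)*(q^2 - 2*q - 3) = (q + 1)^2*(q - 3)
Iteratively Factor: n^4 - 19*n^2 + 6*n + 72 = (n - 3)*(n^3 + 3*n^2 - 10*n - 24) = (n - 3)*(n + 2)*(n^2 + n - 12) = (n - 3)*(n + 2)*(n + 4)*(n - 3)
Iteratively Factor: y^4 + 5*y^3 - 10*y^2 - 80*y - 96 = (y + 2)*(y^3 + 3*y^2 - 16*y - 48) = (y + 2)*(y + 4)*(y^2 - y - 12) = (y - 4)*(y + 2)*(y + 4)*(y + 3)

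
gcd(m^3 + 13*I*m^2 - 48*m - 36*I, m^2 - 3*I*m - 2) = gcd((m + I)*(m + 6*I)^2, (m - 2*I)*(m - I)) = 1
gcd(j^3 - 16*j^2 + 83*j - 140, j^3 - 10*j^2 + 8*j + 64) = j - 4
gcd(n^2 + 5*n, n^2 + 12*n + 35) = n + 5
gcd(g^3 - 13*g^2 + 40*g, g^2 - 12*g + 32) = g - 8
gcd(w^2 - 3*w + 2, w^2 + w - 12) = 1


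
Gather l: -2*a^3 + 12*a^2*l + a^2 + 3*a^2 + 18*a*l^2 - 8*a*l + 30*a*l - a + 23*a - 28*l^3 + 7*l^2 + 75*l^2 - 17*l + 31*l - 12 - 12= -2*a^3 + 4*a^2 + 22*a - 28*l^3 + l^2*(18*a + 82) + l*(12*a^2 + 22*a + 14) - 24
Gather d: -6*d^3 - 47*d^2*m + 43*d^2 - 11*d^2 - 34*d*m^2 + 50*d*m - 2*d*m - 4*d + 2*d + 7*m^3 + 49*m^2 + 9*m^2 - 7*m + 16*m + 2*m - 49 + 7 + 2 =-6*d^3 + d^2*(32 - 47*m) + d*(-34*m^2 + 48*m - 2) + 7*m^3 + 58*m^2 + 11*m - 40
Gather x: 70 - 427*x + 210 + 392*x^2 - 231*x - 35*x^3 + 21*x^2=-35*x^3 + 413*x^2 - 658*x + 280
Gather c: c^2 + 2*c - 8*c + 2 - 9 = c^2 - 6*c - 7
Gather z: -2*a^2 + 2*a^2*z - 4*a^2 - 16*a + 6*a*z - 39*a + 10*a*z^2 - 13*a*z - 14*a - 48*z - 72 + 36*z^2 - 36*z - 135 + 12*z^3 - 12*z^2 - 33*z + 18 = -6*a^2 - 69*a + 12*z^3 + z^2*(10*a + 24) + z*(2*a^2 - 7*a - 117) - 189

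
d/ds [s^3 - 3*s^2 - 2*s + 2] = 3*s^2 - 6*s - 2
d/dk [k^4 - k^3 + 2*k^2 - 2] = k*(4*k^2 - 3*k + 4)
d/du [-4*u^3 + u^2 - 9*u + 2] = -12*u^2 + 2*u - 9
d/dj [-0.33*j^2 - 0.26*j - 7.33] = -0.66*j - 0.26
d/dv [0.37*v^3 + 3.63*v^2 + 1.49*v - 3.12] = 1.11*v^2 + 7.26*v + 1.49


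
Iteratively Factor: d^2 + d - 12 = (d + 4)*(d - 3)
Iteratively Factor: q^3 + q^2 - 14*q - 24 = (q - 4)*(q^2 + 5*q + 6) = (q - 4)*(q + 2)*(q + 3)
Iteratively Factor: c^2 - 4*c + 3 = (c - 1)*(c - 3)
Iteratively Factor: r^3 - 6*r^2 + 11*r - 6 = (r - 1)*(r^2 - 5*r + 6) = (r - 2)*(r - 1)*(r - 3)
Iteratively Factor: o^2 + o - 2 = (o + 2)*(o - 1)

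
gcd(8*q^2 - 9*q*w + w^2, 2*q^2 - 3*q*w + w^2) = q - w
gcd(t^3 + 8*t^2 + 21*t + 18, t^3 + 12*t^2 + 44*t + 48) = t + 2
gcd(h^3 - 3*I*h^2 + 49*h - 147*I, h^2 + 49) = h^2 + 49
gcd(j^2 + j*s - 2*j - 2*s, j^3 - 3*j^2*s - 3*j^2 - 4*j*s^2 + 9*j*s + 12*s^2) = j + s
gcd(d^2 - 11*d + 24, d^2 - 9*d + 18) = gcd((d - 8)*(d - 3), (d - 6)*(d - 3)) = d - 3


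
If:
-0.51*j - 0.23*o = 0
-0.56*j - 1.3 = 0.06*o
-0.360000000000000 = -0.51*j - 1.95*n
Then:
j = -3.04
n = 0.98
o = 6.75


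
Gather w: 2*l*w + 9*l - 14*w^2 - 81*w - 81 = 9*l - 14*w^2 + w*(2*l - 81) - 81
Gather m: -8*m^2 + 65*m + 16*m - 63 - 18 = -8*m^2 + 81*m - 81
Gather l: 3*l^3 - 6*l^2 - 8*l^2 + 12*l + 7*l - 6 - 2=3*l^3 - 14*l^2 + 19*l - 8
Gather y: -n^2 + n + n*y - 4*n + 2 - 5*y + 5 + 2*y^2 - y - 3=-n^2 - 3*n + 2*y^2 + y*(n - 6) + 4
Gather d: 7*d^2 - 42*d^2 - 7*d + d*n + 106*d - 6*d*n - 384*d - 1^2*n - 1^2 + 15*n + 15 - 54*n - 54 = -35*d^2 + d*(-5*n - 285) - 40*n - 40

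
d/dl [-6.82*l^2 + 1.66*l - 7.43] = 1.66 - 13.64*l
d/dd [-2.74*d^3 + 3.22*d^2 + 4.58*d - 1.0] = -8.22*d^2 + 6.44*d + 4.58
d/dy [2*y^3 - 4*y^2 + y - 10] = 6*y^2 - 8*y + 1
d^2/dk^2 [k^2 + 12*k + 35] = 2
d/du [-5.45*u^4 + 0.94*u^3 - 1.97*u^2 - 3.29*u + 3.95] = -21.8*u^3 + 2.82*u^2 - 3.94*u - 3.29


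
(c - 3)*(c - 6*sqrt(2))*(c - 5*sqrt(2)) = c^3 - 11*sqrt(2)*c^2 - 3*c^2 + 33*sqrt(2)*c + 60*c - 180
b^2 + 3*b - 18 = (b - 3)*(b + 6)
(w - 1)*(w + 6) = w^2 + 5*w - 6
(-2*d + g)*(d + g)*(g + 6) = -2*d^2*g - 12*d^2 - d*g^2 - 6*d*g + g^3 + 6*g^2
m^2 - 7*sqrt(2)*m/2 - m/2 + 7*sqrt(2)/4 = (m - 1/2)*(m - 7*sqrt(2)/2)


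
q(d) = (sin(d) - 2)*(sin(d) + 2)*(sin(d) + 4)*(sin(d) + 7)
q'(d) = (sin(d) - 2)*(sin(d) + 2)*(sin(d) + 4)*cos(d) + (sin(d) - 2)*(sin(d) + 2)*(sin(d) + 7)*cos(d) + (sin(d) - 2)*(sin(d) + 4)*(sin(d) + 7)*cos(d) + (sin(d) + 2)*(sin(d) + 4)*(sin(d) + 7)*cos(d) = (4*sin(d)^3 + 33*sin(d)^2 + 48*sin(d) - 44)*cos(d)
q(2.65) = -126.22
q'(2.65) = 11.96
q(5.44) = -70.03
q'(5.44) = -41.97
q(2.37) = -127.05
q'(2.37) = -4.92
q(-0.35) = -94.52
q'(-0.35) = -53.30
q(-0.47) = -88.13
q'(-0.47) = -52.91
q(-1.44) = -54.54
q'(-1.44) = -8.22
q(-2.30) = -70.10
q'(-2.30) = 42.04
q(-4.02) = -126.28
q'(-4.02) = -9.14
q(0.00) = -112.00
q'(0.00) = -44.00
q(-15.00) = -76.08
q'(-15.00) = 47.37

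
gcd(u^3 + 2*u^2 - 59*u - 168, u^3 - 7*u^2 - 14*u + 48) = u^2 - 5*u - 24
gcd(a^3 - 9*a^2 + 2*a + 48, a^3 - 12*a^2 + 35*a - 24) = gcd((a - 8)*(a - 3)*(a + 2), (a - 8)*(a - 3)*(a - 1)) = a^2 - 11*a + 24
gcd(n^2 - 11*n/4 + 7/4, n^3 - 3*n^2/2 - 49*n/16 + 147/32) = n - 7/4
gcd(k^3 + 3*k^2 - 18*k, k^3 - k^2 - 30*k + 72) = k^2 + 3*k - 18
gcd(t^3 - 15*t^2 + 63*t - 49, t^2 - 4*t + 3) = t - 1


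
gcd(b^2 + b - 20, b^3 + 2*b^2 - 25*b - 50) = b + 5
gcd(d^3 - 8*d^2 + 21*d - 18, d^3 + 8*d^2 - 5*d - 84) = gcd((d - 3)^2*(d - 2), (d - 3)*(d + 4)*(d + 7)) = d - 3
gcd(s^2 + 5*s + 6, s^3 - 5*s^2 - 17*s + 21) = s + 3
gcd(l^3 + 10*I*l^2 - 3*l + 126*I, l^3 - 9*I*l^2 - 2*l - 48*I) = l - 3*I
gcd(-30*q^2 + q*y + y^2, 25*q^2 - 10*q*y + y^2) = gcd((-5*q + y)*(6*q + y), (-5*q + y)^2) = -5*q + y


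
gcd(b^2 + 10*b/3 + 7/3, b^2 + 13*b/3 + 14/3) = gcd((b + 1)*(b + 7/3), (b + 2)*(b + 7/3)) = b + 7/3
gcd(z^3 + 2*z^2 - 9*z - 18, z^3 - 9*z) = z^2 - 9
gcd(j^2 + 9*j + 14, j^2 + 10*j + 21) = j + 7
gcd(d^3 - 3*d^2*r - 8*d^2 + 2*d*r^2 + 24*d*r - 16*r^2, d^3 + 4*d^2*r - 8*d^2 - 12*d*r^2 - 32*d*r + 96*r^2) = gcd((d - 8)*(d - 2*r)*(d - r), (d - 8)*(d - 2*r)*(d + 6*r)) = -d^2 + 2*d*r + 8*d - 16*r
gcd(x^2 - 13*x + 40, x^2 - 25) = x - 5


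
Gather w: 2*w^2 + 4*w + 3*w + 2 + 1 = 2*w^2 + 7*w + 3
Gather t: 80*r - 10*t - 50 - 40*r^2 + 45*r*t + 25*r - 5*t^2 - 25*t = -40*r^2 + 105*r - 5*t^2 + t*(45*r - 35) - 50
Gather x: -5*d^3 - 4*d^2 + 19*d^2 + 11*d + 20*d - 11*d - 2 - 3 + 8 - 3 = -5*d^3 + 15*d^2 + 20*d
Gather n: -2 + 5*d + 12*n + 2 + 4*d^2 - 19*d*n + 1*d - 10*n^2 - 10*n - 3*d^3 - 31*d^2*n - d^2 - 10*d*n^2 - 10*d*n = -3*d^3 + 3*d^2 + 6*d + n^2*(-10*d - 10) + n*(-31*d^2 - 29*d + 2)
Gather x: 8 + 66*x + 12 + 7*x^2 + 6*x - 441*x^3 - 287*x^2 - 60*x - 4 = -441*x^3 - 280*x^2 + 12*x + 16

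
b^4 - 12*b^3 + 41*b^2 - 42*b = b*(b - 7)*(b - 3)*(b - 2)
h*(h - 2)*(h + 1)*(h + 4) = h^4 + 3*h^3 - 6*h^2 - 8*h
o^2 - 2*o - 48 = (o - 8)*(o + 6)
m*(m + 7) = m^2 + 7*m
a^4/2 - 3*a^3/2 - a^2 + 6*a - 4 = (a/2 + 1)*(a - 2)^2*(a - 1)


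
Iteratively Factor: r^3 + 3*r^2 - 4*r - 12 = (r + 3)*(r^2 - 4) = (r + 2)*(r + 3)*(r - 2)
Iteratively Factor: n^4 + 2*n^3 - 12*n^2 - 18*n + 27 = (n + 3)*(n^3 - n^2 - 9*n + 9) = (n - 3)*(n + 3)*(n^2 + 2*n - 3) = (n - 3)*(n + 3)^2*(n - 1)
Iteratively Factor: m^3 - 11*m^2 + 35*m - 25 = (m - 1)*(m^2 - 10*m + 25) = (m - 5)*(m - 1)*(m - 5)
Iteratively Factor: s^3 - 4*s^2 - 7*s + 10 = (s - 5)*(s^2 + s - 2) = (s - 5)*(s + 2)*(s - 1)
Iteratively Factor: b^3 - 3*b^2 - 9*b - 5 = (b - 5)*(b^2 + 2*b + 1) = (b - 5)*(b + 1)*(b + 1)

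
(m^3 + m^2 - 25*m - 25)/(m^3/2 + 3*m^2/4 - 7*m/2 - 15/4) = 4*(m^2 - 25)/(2*m^2 + m - 15)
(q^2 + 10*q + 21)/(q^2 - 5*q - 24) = (q + 7)/(q - 8)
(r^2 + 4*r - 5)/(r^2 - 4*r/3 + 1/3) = 3*(r + 5)/(3*r - 1)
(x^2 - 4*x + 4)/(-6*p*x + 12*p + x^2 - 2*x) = (x - 2)/(-6*p + x)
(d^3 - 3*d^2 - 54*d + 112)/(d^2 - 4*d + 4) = (d^2 - d - 56)/(d - 2)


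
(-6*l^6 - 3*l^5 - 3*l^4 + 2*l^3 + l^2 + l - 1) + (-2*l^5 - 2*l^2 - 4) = -6*l^6 - 5*l^5 - 3*l^4 + 2*l^3 - l^2 + l - 5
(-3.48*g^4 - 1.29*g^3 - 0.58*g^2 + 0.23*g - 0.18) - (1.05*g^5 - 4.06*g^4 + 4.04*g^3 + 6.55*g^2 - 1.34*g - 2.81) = -1.05*g^5 + 0.58*g^4 - 5.33*g^3 - 7.13*g^2 + 1.57*g + 2.63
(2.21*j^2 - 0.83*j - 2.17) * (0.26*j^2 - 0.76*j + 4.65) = 0.5746*j^4 - 1.8954*j^3 + 10.3431*j^2 - 2.2103*j - 10.0905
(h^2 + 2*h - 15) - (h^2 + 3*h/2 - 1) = h/2 - 14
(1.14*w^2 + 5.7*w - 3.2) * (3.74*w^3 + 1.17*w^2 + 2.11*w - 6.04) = 4.2636*w^5 + 22.6518*w^4 - 2.8936*w^3 + 1.3974*w^2 - 41.18*w + 19.328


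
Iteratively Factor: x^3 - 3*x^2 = (x)*(x^2 - 3*x) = x*(x - 3)*(x)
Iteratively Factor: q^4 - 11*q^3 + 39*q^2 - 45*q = (q - 3)*(q^3 - 8*q^2 + 15*q) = q*(q - 3)*(q^2 - 8*q + 15) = q*(q - 5)*(q - 3)*(q - 3)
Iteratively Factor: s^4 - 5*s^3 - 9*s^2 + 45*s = (s - 5)*(s^3 - 9*s) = s*(s - 5)*(s^2 - 9) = s*(s - 5)*(s - 3)*(s + 3)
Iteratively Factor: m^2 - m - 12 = (m + 3)*(m - 4)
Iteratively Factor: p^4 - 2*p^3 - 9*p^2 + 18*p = (p - 3)*(p^3 + p^2 - 6*p) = (p - 3)*(p + 3)*(p^2 - 2*p) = p*(p - 3)*(p + 3)*(p - 2)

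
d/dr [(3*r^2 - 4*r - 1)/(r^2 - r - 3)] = (r^2 - 16*r + 11)/(r^4 - 2*r^3 - 5*r^2 + 6*r + 9)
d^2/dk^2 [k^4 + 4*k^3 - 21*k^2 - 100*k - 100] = 12*k^2 + 24*k - 42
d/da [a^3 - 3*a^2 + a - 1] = 3*a^2 - 6*a + 1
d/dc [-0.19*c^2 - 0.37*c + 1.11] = -0.38*c - 0.37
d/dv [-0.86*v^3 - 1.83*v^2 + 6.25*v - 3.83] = -2.58*v^2 - 3.66*v + 6.25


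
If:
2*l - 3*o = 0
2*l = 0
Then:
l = 0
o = 0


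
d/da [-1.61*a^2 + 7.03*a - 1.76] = 7.03 - 3.22*a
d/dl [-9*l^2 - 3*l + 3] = -18*l - 3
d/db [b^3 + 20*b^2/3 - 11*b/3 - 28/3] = 3*b^2 + 40*b/3 - 11/3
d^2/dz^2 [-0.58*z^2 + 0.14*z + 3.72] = -1.16000000000000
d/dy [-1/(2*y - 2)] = 1/(2*(y - 1)^2)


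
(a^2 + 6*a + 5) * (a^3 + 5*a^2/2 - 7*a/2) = a^5 + 17*a^4/2 + 33*a^3/2 - 17*a^2/2 - 35*a/2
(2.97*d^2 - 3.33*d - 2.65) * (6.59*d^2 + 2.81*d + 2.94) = 19.5723*d^4 - 13.599*d^3 - 18.089*d^2 - 17.2367*d - 7.791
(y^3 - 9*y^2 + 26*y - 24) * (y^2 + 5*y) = y^5 - 4*y^4 - 19*y^3 + 106*y^2 - 120*y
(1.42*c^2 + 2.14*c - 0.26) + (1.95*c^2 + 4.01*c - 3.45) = 3.37*c^2 + 6.15*c - 3.71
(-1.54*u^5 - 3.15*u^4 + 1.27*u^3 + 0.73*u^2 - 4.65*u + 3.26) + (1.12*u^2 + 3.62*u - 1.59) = -1.54*u^5 - 3.15*u^4 + 1.27*u^3 + 1.85*u^2 - 1.03*u + 1.67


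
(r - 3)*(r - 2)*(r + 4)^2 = r^4 + 3*r^3 - 18*r^2 - 32*r + 96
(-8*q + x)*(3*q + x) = -24*q^2 - 5*q*x + x^2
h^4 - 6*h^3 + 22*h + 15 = (h - 5)*(h - 3)*(h + 1)^2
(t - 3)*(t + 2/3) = t^2 - 7*t/3 - 2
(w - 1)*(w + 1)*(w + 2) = w^3 + 2*w^2 - w - 2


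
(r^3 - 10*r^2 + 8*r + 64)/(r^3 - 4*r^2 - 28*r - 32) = (r - 4)/(r + 2)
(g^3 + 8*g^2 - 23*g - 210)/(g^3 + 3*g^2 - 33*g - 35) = (g + 6)/(g + 1)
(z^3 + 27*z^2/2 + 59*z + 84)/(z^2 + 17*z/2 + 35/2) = (z^2 + 10*z + 24)/(z + 5)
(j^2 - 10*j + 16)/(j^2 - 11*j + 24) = (j - 2)/(j - 3)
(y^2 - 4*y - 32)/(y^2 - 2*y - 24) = (y - 8)/(y - 6)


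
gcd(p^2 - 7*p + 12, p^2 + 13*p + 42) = 1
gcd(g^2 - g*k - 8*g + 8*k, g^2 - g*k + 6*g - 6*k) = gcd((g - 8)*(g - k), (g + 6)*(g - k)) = g - k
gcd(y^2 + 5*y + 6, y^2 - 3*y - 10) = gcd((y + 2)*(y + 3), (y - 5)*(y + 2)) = y + 2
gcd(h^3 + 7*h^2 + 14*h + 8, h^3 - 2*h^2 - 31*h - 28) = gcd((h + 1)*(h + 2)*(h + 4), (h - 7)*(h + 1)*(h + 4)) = h^2 + 5*h + 4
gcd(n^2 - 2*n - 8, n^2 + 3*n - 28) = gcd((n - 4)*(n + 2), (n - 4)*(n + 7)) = n - 4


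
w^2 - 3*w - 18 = (w - 6)*(w + 3)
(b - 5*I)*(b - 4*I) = b^2 - 9*I*b - 20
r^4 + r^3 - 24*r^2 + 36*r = r*(r - 3)*(r - 2)*(r + 6)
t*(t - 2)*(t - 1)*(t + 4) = t^4 + t^3 - 10*t^2 + 8*t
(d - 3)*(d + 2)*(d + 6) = d^3 + 5*d^2 - 12*d - 36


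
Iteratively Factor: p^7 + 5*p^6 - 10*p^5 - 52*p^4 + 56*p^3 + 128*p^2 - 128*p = (p - 2)*(p^6 + 7*p^5 + 4*p^4 - 44*p^3 - 32*p^2 + 64*p) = (p - 2)*(p + 2)*(p^5 + 5*p^4 - 6*p^3 - 32*p^2 + 32*p) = (p - 2)^2*(p + 2)*(p^4 + 7*p^3 + 8*p^2 - 16*p) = p*(p - 2)^2*(p + 2)*(p^3 + 7*p^2 + 8*p - 16) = p*(p - 2)^2*(p + 2)*(p + 4)*(p^2 + 3*p - 4) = p*(p - 2)^2*(p + 2)*(p + 4)^2*(p - 1)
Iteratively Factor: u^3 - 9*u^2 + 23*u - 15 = (u - 5)*(u^2 - 4*u + 3) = (u - 5)*(u - 3)*(u - 1)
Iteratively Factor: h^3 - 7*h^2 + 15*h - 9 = (h - 1)*(h^2 - 6*h + 9) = (h - 3)*(h - 1)*(h - 3)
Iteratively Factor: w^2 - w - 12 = (w - 4)*(w + 3)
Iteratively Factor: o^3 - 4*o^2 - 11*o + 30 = (o + 3)*(o^2 - 7*o + 10) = (o - 2)*(o + 3)*(o - 5)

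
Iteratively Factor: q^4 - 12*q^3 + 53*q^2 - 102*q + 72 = (q - 4)*(q^3 - 8*q^2 + 21*q - 18) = (q - 4)*(q - 2)*(q^2 - 6*q + 9) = (q - 4)*(q - 3)*(q - 2)*(q - 3)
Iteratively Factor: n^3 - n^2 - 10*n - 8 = (n - 4)*(n^2 + 3*n + 2) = (n - 4)*(n + 2)*(n + 1)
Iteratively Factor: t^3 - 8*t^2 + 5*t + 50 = (t - 5)*(t^2 - 3*t - 10) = (t - 5)^2*(t + 2)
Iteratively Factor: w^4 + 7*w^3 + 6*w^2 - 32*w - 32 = (w - 2)*(w^3 + 9*w^2 + 24*w + 16) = (w - 2)*(w + 4)*(w^2 + 5*w + 4) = (w - 2)*(w + 4)^2*(w + 1)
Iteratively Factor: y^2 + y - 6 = (y + 3)*(y - 2)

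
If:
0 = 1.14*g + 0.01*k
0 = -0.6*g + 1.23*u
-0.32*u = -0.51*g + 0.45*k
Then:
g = 0.00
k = 0.00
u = 0.00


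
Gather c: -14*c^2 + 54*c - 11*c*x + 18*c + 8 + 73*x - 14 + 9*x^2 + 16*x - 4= -14*c^2 + c*(72 - 11*x) + 9*x^2 + 89*x - 10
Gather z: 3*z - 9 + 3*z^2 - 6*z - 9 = 3*z^2 - 3*z - 18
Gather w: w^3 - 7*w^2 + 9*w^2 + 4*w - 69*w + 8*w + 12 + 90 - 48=w^3 + 2*w^2 - 57*w + 54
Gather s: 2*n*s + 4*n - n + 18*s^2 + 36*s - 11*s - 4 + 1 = 3*n + 18*s^2 + s*(2*n + 25) - 3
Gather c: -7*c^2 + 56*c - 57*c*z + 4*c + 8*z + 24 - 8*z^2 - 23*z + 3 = -7*c^2 + c*(60 - 57*z) - 8*z^2 - 15*z + 27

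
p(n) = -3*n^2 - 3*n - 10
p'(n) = -6*n - 3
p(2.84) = -42.72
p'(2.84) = -20.04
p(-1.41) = -11.73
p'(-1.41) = 5.46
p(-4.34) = -53.49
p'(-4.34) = 23.04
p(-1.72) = -13.72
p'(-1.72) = 7.32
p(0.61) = -12.95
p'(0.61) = -6.66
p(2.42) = -34.83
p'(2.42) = -17.52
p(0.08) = -10.26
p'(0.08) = -3.48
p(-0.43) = -9.26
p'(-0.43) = -0.42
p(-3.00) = -28.00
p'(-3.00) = 15.00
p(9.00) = -280.00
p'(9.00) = -57.00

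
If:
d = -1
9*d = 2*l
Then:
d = -1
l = -9/2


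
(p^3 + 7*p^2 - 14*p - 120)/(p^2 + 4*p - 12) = (p^2 + p - 20)/(p - 2)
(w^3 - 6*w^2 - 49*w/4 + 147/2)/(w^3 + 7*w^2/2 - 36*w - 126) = (w - 7/2)/(w + 6)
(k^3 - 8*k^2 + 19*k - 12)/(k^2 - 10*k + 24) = (k^2 - 4*k + 3)/(k - 6)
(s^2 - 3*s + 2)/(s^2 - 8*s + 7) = (s - 2)/(s - 7)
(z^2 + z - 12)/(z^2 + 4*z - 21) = (z + 4)/(z + 7)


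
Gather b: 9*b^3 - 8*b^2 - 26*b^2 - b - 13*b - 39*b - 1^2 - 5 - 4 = 9*b^3 - 34*b^2 - 53*b - 10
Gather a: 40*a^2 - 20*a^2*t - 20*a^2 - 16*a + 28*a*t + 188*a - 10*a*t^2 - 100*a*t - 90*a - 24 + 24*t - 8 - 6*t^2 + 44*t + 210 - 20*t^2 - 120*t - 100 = a^2*(20 - 20*t) + a*(-10*t^2 - 72*t + 82) - 26*t^2 - 52*t + 78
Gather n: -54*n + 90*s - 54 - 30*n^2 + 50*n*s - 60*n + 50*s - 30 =-30*n^2 + n*(50*s - 114) + 140*s - 84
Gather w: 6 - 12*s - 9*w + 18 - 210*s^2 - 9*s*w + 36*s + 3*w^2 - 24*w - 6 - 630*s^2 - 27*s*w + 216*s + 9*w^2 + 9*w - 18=-840*s^2 + 240*s + 12*w^2 + w*(-36*s - 24)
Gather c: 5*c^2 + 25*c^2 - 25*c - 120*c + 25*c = 30*c^2 - 120*c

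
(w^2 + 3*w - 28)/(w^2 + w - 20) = (w + 7)/(w + 5)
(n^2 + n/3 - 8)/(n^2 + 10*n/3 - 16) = (n + 3)/(n + 6)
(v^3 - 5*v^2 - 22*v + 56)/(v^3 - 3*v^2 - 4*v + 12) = (v^2 - 3*v - 28)/(v^2 - v - 6)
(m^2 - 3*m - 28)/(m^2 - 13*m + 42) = (m + 4)/(m - 6)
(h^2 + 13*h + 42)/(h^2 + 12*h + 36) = (h + 7)/(h + 6)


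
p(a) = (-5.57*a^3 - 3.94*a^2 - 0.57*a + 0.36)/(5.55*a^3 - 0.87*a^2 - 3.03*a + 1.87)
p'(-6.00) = 0.02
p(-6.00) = -0.88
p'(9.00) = 0.01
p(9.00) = -1.11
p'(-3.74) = 0.03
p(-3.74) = -0.83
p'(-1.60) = -0.10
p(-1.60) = -0.77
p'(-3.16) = 0.04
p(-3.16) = -0.80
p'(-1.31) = -0.56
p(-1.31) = -0.84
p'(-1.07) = -3.96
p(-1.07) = -1.22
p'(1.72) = 0.68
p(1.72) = -1.82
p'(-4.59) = 0.03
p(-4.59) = -0.85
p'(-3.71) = 0.03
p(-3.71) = -0.82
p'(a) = (-16.71*a^2 - 7.88*a - 0.57)/(5.55*a^3 - 0.87*a^2 - 3.03*a + 1.87) + (-16.65*a^2 + 1.74*a + 3.03)*(-5.57*a^3 - 3.94*a^2 - 0.57*a + 0.36)/(5.55*a^3 - 0.87*a^2 - 3.03*a + 1.87)^2 = (26.7129*a^4 + 40.0812*a^3 - 25.7994*a^2 - 14.1092*a + 0.0248999999999999)/(30.8025*a^6 - 9.657*a^5 - 32.8761*a^4 + 26.0292*a^3 + 5.9271*a^2 - 11.3322*a + 3.4969)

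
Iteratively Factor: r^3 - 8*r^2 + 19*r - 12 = (r - 4)*(r^2 - 4*r + 3) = (r - 4)*(r - 3)*(r - 1)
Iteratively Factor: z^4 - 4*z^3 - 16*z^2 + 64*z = (z - 4)*(z^3 - 16*z) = (z - 4)*(z + 4)*(z^2 - 4*z) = (z - 4)^2*(z + 4)*(z)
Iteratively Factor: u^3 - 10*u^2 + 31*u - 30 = (u - 5)*(u^2 - 5*u + 6) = (u - 5)*(u - 3)*(u - 2)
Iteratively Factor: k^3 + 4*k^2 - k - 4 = (k + 4)*(k^2 - 1) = (k + 1)*(k + 4)*(k - 1)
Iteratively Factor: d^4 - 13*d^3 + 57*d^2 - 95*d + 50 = (d - 2)*(d^3 - 11*d^2 + 35*d - 25) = (d - 2)*(d - 1)*(d^2 - 10*d + 25) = (d - 5)*(d - 2)*(d - 1)*(d - 5)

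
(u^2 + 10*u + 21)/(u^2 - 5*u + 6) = (u^2 + 10*u + 21)/(u^2 - 5*u + 6)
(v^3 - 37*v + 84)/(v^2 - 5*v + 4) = (v^2 + 4*v - 21)/(v - 1)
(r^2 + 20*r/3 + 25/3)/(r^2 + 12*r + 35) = (r + 5/3)/(r + 7)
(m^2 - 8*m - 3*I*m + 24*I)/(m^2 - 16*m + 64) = (m - 3*I)/(m - 8)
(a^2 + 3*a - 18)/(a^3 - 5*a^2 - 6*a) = (-a^2 - 3*a + 18)/(a*(-a^2 + 5*a + 6))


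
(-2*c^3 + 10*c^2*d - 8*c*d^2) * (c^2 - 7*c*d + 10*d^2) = -2*c^5 + 24*c^4*d - 98*c^3*d^2 + 156*c^2*d^3 - 80*c*d^4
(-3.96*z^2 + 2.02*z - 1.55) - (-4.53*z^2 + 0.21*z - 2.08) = 0.57*z^2 + 1.81*z + 0.53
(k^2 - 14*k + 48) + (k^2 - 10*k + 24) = 2*k^2 - 24*k + 72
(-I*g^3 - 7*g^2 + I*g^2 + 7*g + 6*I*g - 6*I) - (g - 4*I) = -I*g^3 - 7*g^2 + I*g^2 + 6*g + 6*I*g - 2*I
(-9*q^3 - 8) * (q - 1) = -9*q^4 + 9*q^3 - 8*q + 8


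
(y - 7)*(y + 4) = y^2 - 3*y - 28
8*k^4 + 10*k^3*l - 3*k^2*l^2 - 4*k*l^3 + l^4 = (-4*k + l)*(-2*k + l)*(k + l)^2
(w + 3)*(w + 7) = w^2 + 10*w + 21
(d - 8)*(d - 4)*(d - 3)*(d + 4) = d^4 - 11*d^3 + 8*d^2 + 176*d - 384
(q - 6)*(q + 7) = q^2 + q - 42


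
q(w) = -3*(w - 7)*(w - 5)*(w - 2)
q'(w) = -3*(w - 7)*(w - 5) - 3*(w - 7)*(w - 2) - 3*(w - 5)*(w - 2)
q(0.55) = 124.86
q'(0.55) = -133.52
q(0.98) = 74.05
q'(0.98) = -103.32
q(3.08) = -24.39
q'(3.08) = -3.66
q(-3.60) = 1531.49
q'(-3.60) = -596.04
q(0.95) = 77.18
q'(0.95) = -105.32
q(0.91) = 81.45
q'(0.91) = -108.01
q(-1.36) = 535.95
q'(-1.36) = -307.89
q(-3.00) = 1200.00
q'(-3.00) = -510.00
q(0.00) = 210.00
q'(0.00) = -177.00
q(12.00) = -1050.00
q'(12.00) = -465.00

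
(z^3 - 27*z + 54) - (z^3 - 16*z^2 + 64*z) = 16*z^2 - 91*z + 54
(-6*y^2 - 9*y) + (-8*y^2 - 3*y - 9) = -14*y^2 - 12*y - 9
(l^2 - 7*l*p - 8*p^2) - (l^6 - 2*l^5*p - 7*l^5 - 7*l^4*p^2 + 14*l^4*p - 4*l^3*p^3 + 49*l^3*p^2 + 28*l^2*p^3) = -l^6 + 2*l^5*p + 7*l^5 + 7*l^4*p^2 - 14*l^4*p + 4*l^3*p^3 - 49*l^3*p^2 - 28*l^2*p^3 + l^2 - 7*l*p - 8*p^2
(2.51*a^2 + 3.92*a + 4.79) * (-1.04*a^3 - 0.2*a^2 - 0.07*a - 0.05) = -2.6104*a^5 - 4.5788*a^4 - 5.9413*a^3 - 1.3579*a^2 - 0.5313*a - 0.2395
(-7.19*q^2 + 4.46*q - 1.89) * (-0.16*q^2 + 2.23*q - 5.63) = 1.1504*q^4 - 16.7473*q^3 + 50.7279*q^2 - 29.3245*q + 10.6407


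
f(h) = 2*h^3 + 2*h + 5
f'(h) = 6*h^2 + 2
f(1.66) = 17.47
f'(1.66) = 18.53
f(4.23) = 164.83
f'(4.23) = 109.36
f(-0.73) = 2.76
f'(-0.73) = 5.20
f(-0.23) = 4.52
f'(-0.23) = 2.32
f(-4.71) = -213.39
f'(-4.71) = 135.10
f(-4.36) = -169.48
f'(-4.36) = 116.06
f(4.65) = 215.39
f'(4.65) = 131.74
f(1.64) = 17.10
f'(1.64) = 18.14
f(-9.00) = -1471.00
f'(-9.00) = 488.00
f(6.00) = 449.00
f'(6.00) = 218.00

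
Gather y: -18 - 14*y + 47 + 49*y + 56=35*y + 85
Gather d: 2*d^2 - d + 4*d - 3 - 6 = 2*d^2 + 3*d - 9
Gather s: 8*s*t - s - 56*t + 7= s*(8*t - 1) - 56*t + 7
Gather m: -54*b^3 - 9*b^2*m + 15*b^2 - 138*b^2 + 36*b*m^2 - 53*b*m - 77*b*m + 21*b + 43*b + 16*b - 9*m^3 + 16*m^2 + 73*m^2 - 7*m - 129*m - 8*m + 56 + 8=-54*b^3 - 123*b^2 + 80*b - 9*m^3 + m^2*(36*b + 89) + m*(-9*b^2 - 130*b - 144) + 64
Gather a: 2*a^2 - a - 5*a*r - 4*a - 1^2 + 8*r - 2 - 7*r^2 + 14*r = 2*a^2 + a*(-5*r - 5) - 7*r^2 + 22*r - 3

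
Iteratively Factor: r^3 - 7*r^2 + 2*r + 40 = (r - 4)*(r^2 - 3*r - 10) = (r - 4)*(r + 2)*(r - 5)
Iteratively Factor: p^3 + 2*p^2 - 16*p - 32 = (p - 4)*(p^2 + 6*p + 8) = (p - 4)*(p + 2)*(p + 4)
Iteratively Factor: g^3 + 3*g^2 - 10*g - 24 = (g - 3)*(g^2 + 6*g + 8) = (g - 3)*(g + 4)*(g + 2)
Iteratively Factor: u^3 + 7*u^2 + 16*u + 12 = (u + 3)*(u^2 + 4*u + 4) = (u + 2)*(u + 3)*(u + 2)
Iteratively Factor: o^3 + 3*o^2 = (o + 3)*(o^2) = o*(o + 3)*(o)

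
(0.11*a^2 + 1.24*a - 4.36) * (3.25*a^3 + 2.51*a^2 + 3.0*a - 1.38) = 0.3575*a^5 + 4.3061*a^4 - 10.7276*a^3 - 7.3754*a^2 - 14.7912*a + 6.0168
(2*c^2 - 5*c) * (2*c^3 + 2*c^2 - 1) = 4*c^5 - 6*c^4 - 10*c^3 - 2*c^2 + 5*c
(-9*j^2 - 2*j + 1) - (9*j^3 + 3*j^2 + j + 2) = -9*j^3 - 12*j^2 - 3*j - 1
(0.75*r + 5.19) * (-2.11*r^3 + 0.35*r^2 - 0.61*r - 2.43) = -1.5825*r^4 - 10.6884*r^3 + 1.359*r^2 - 4.9884*r - 12.6117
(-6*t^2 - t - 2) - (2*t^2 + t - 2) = -8*t^2 - 2*t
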